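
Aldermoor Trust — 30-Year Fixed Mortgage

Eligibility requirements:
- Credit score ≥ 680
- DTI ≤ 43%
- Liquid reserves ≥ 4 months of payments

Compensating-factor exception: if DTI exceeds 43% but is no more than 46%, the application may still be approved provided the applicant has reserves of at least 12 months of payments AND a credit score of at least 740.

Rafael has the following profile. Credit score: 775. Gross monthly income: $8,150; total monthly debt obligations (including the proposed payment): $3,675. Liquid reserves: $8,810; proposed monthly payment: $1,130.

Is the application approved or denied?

Denied

Credit score 775 ≥ 680 (meets base)
DTI: 3,675 ÷ 8,150 = 45.1%, over the 43% base limit.
Reserves: 8,810 ÷ 1,130 = 7.8 months (meets 4-month minimum)
DTI 45.1% is within the 43%–46% exception band; checking compensating factors.
Override check — reserves: 7.8 mo (short of 12); score: 775 (ok).
Compensating-factor requirement not fully met.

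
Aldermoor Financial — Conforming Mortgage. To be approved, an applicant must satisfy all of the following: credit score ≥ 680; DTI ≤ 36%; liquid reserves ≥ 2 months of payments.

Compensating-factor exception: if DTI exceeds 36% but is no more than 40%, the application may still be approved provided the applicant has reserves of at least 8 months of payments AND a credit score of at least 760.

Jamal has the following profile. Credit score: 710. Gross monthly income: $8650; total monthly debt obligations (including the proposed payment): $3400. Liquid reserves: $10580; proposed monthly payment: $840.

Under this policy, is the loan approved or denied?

Credit score 710 ≥ 680 (meets base)
DTI: 3,400 ÷ 8,650 = 39.3%, over the 36% base limit.
Reserves = 10,580/840 = 12.6 months ≥ 2
39.3% falls in the override range (36%–40%), so the compensating-factor test applies.
Reserves 12.6 ≥ 8 months; credit score 710 < 760.
Override conditions not both satisfied; exception does not apply.

Denied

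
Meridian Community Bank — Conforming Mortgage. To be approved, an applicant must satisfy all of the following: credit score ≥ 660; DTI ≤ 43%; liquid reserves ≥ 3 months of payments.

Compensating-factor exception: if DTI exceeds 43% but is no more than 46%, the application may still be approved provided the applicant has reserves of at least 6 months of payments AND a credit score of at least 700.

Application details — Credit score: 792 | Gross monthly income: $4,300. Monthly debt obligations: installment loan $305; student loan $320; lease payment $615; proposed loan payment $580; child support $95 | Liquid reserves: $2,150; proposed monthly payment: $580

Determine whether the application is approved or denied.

Credit score 792 ≥ 660 (meets base)
Total debts = (305 + 320 + 615 + 580 + 95) = 1,915. DTI = 1,915/4,300 = 44.5% > 43% — standard DTI limit exceeded.
Reserves = 2,150/580 = 3.7 months ≥ 3
44.5% falls in the override range (43%–46%), so the compensating-factor test applies.
Override check — reserves: 3.7 mo (short of 6); score: 792 (ok).
Compensating-factor requirement not fully met.

Denied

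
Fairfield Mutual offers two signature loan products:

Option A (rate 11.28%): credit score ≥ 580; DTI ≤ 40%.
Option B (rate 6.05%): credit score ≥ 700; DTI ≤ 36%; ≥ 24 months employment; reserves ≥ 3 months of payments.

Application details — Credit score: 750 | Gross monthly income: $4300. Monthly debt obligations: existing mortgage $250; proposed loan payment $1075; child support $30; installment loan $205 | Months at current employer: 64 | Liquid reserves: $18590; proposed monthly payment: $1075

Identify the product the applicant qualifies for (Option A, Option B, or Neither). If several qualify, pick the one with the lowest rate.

Option A

Total debts = (250 + 1,075 + 30 + 205) = 1,560; DTI = 1,560/4,300 = 36.3%.
Reserves = 18,590/1,075 = 17.3 months.
Option A: score 750 ≥ 580; DTI 36.3% ≤ 40% → qualifies.
Option B: score 750 ≥ 700; DTI 36.3% > 36%; employment 64 ≥ 24 mo; reserves 17.3 ≥ 3 mo → does not qualify.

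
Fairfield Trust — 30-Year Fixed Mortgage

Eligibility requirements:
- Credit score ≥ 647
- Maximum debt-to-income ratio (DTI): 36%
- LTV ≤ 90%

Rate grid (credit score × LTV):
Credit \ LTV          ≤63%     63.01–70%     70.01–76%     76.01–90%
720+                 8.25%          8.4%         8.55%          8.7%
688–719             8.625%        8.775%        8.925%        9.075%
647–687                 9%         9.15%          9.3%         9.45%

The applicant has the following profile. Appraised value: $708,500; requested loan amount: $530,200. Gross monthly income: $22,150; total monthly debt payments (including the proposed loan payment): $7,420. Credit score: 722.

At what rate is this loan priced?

8.55%

Credit score 722 ≥ 647; DTI: 7,420 ÷ 22,150 = 33.5%, within the 36% cap
Loan-to-value = 530,200/708,500 = 74.8% — pass (90% max)
Score 722 is in the 720+ band; LTV 74.8% is in the 70.01–76% band → 8.55%.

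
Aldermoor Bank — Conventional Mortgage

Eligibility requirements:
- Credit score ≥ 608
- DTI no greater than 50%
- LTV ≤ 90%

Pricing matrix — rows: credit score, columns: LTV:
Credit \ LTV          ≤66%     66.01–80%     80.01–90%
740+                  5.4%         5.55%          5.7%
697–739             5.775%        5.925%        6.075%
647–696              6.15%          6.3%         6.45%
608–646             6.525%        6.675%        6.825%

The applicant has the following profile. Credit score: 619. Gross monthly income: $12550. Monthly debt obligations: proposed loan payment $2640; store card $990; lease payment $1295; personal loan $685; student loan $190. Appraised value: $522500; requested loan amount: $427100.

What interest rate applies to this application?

Credit score 619 ≥ 608; Total monthly debts = (2,640 + 990 + 1,295 + 685 + 190) = 5,800. DTI: 5,800 ÷ 12,550 = 46.2%, within the 50% cap
LTV: 427,100 ÷ 522,500 = 81.7%, within 90% cap
Row: 619 falls in 608–646. Column: 81.7% falls in 80.01–90%. Rate = 6.825%.

6.825%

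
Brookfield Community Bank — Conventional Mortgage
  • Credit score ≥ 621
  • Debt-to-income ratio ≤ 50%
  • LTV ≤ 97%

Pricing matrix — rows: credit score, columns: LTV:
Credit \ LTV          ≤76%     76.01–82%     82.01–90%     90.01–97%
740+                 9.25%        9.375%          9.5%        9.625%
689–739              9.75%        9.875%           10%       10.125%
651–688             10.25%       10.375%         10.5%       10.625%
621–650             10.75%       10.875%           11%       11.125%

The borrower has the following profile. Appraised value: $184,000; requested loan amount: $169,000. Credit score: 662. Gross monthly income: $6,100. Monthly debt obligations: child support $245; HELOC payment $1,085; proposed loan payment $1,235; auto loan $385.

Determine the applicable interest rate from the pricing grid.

10.625%

Credit score 662 ≥ 621; Total monthly debts = (245 + 1,085 + 1,235 + 385) = 2,950. DTI: 2,950 ÷ 6,100 = 48.4%, within the 50% cap
Loan-to-value = 169,000/184,000 = 91.8% — pass (97% max)
Score 662 is in the 651–688 band; LTV 91.8% is in the 90.01–97% band → 10.625%.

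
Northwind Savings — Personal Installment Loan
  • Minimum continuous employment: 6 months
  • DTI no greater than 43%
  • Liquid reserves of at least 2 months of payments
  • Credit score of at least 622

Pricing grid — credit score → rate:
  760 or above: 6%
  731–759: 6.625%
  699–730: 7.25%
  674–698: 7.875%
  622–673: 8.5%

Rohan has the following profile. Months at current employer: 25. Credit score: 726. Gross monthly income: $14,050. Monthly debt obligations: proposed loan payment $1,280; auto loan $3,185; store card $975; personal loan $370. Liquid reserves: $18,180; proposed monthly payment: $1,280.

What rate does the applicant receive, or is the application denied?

Approved at 7.25%

Credit score 726 ≥ 622 (meets minimum)
Employment 25 ≥ 6 months
Total monthly debts = (1,280 + 3,185 + 975 + 370) = 5,810. DTI: 5,810 ÷ 14,050 = 41.4%, within the 43% cap
Liquid reserves cover 18,180/1,280 = 14.2 months — ≥ 2 required
All requirements met. Score 726 falls in the 699–730 tier → 7.25%.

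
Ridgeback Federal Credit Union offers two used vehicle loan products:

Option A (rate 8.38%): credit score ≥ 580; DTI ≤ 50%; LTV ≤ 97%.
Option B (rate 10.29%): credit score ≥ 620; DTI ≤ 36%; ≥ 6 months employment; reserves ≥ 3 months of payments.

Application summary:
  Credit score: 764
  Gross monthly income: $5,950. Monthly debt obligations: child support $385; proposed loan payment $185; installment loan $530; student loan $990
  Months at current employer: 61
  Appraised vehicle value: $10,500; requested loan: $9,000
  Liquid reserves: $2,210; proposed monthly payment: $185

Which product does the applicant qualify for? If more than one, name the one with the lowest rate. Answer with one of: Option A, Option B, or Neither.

Total debts = (385 + 185 + 530 + 990) = 2,090; DTI = 2,090/5,950 = 35.1%.
LTV = 9,000/10,500 = 85.7%.
Reserves = 2,210/185 = 11.9 months.
Option A: score 764 ≥ 580; DTI 35.1% ≤ 50%; LTV 85.7% ≤ 97% → qualifies.
Option B: score 764 ≥ 620; DTI 35.1% ≤ 36%; employment 61 ≥ 6 mo; reserves 11.9 ≥ 3 mo → qualifies.
Qualifying: Option A, Option B. Lowest rate is 8.38% → Option A.

Option A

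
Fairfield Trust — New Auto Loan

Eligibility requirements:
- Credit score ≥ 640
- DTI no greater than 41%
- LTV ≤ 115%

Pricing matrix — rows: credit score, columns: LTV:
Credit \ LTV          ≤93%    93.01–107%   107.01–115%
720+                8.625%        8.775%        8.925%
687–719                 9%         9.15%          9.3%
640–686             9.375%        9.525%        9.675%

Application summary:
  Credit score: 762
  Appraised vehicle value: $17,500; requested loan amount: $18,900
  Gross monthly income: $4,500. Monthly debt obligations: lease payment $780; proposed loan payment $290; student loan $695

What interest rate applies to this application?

Credit score 762 ≥ 640; Total monthly debts = (780 + 290 + 695) = 1,765. DTI: 1,765 ÷ 4,500 = 39.2%, within the 41% cap
Loan-to-value = 18,900/17,500 = 108% — pass (115% max)
Score 762 is in the 720+ band; LTV 108% is in the 107.01–115% band → 8.925%.

8.925%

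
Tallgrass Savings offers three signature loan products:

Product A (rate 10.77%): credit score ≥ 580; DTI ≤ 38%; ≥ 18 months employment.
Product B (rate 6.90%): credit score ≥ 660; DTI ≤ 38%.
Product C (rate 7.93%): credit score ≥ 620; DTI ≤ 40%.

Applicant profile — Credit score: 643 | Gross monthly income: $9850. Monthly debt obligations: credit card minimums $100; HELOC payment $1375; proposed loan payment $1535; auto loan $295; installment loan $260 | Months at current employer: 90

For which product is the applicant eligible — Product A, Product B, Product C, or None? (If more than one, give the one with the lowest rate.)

Product C

Total debts = (100 + 1,375 + 1,535 + 295 + 260) = 3,565; DTI = 3,565/9,850 = 36.2%.
Product A: score 643 ≥ 580; DTI 36.2% ≤ 38%; employment 90 ≥ 18 mo → qualifies.
Product B: score 643 < 660; DTI 36.2% ≤ 38% → does not qualify.
Product C: score 643 ≥ 620; DTI 36.2% ≤ 40% → qualifies.
Qualifying: Product A, Product C. Lowest rate is 7.93% → Product C.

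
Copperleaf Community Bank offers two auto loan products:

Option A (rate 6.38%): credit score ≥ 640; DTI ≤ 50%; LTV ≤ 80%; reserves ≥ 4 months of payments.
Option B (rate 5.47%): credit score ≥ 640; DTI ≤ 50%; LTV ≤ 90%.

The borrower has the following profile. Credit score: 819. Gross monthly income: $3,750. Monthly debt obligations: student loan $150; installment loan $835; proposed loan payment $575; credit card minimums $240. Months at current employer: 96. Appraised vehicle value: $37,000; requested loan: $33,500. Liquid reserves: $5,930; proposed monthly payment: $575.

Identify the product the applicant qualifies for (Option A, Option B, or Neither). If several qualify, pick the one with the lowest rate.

Total debts = (150 + 835 + 575 + 240) = 1,800; DTI = 1,800/3,750 = 48%.
LTV = 33,500/37,000 = 90.5%.
Reserves = 5,930/575 = 10.3 months.
Option A: score 819 ≥ 640; DTI 48% ≤ 50%; LTV 90.5% > 80%; reserves 10.3 ≥ 4 mo → does not qualify.
Option B: score 819 ≥ 640; DTI 48% ≤ 50%; LTV 90.5% > 90% → does not qualify.

Neither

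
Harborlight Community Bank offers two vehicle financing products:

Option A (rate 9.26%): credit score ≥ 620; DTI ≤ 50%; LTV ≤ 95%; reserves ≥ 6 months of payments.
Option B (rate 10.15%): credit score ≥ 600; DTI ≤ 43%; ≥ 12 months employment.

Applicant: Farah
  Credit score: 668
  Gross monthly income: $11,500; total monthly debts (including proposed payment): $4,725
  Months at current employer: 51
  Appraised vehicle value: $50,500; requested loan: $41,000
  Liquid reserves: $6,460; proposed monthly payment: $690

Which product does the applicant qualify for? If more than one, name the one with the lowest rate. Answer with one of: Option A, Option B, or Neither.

DTI = 4,725/11,500 = 41.1%.
LTV = 41,000/50,500 = 81.2%.
Reserves = 6,460/690 = 9.4 months.
Option A: score 668 ≥ 620; DTI 41.1% ≤ 50%; LTV 81.2% ≤ 95%; reserves 9.4 ≥ 6 mo → qualifies.
Option B: score 668 ≥ 600; DTI 41.1% ≤ 43%; employment 51 ≥ 12 mo → qualifies.
Qualifying: Option A, Option B. Lowest rate is 9.26% → Option A.

Option A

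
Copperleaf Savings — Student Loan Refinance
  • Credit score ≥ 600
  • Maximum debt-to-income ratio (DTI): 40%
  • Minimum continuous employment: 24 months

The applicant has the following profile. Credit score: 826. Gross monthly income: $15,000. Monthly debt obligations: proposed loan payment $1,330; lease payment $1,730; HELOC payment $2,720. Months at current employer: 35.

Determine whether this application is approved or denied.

Approved

Credit score 826 ≥ 600 (meets)
Total monthly debts = (1,330 + 1,730 + 2,720) = 5,780. DTI: 5,780 ÷ 15,000 = 38.5%, within the 40% cap
Employment 35 ≥ 24 months
All criteria satisfied.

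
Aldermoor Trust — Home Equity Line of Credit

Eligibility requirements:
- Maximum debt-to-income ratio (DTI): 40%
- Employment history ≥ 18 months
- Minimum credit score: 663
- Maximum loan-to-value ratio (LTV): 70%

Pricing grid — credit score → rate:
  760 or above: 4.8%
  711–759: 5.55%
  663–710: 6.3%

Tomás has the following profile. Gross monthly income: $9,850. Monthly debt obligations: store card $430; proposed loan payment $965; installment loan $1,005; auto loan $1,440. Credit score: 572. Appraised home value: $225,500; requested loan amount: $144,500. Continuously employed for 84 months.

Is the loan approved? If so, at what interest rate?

Credit score 572 < 663 (below minimum)
Employment 84 ≥ 18 months
LTV = 144,500/225,500 = 64.1% ≤ 70%
Total monthly debts = (430 + 965 + 1,005 + 1,440) = 3,840. Debt-to-income = 3,840/9,850 = 39% — meets 40% limit
Not all requirements met → denied.

Denied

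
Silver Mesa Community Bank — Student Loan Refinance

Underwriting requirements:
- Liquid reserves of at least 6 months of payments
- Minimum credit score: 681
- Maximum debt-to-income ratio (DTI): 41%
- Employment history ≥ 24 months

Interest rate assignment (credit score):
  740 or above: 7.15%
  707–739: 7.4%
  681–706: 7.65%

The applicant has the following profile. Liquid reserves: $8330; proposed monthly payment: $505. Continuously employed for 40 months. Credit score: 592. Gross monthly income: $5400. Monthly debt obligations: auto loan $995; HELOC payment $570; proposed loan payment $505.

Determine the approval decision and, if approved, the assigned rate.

Credit score 592 < 681 (below minimum)
Total monthly debts = (995 + 570 + 505) = 2,070. Debt-to-income = 2,070/5,400 = 38.3% — meets 41% limit
Employment 40 ≥ 24 months
Reserves = 8,330/505 = 16.5 months ≥ 6
Not all requirements met → denied.

Denied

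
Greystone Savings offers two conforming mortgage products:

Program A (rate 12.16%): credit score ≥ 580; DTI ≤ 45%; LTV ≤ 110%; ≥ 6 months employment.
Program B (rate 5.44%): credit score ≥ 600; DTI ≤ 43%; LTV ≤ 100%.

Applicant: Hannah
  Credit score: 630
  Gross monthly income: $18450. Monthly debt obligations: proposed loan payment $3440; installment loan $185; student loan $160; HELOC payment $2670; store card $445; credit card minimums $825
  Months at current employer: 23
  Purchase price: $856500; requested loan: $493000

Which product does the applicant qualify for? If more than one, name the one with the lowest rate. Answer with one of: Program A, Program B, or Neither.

Program B

Total debts = (3,440 + 185 + 160 + 2,670 + 445 + 825) = 7,725; DTI = 7,725/18,450 = 41.9%.
LTV = 493,000/856,500 = 57.6%.
Program A: score 630 ≥ 580; DTI 41.9% ≤ 45%; LTV 57.6% ≤ 110%; employment 23 ≥ 6 mo → qualifies.
Program B: score 630 ≥ 600; DTI 41.9% ≤ 43%; LTV 57.6% ≤ 100% → qualifies.
Qualifying: Program A, Program B. Lowest rate is 5.44% → Program B.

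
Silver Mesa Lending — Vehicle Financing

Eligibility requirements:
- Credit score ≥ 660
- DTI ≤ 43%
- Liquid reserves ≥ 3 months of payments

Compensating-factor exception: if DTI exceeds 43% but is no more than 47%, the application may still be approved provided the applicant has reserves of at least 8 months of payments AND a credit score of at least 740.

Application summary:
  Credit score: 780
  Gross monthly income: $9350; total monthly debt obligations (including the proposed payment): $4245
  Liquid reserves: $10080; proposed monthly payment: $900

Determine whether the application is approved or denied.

Credit score 780 ≥ 660 (meets base)
DTI = 4,245/9,350 = 45.4% > 43% — standard DTI limit exceeded.
Reserves = 10,080/900 = 11.2 months ≥ 3
45.4% falls in the override range (43%–47%), so the compensating-factor test applies.
Override check — reserves: 11.2 mo (ok); score: 780 (ok).
Both compensating conditions met → exception applies.

Approved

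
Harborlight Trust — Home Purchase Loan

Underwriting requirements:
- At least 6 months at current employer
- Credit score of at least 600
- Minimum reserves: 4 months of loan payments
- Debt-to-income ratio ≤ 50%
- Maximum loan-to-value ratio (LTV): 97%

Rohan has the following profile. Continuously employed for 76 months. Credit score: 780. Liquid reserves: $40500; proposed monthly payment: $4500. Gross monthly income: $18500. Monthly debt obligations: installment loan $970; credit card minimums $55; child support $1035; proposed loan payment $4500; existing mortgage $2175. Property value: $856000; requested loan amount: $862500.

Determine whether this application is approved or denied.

Denied

Employment 76 ≥ 6 months
Credit score 780 ≥ 600 (meets)
Reserves: 40,500 ÷ 4,500 = 9.0 months (meets 4-month minimum)
Total monthly debts = (970 + 55 + 1,035 + 4,500 + 2,175) = 8,735. DTI: 8,735 ÷ 18,500 = 47.2%, within the 50% cap
Loan-to-value = 862,500/856,000 = 100.8% — fail (97% max)
Fails on LTV.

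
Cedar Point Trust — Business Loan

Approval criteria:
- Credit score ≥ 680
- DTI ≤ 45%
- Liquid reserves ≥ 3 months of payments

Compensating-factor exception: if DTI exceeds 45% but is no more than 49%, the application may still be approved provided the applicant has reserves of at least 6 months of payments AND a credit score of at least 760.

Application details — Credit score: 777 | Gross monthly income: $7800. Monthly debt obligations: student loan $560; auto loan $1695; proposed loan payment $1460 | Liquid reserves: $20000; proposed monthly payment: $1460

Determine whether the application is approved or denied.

Credit score 777 ≥ 680 (meets base)
Total debts = (560 + 1,695 + 1,460) = 3,715. DTI: 3,715 ÷ 7,800 = 47.6%, over the 45% base limit.
Reserves = 20,000/1,460 = 13.7 months ≥ 3
DTI 47.6% is within the 45%–49% exception band; checking compensating factors.
Reserves 13.7 ≥ 6 months; credit score 777 ≥ 760.
Both compensating conditions met → exception applies.

Approved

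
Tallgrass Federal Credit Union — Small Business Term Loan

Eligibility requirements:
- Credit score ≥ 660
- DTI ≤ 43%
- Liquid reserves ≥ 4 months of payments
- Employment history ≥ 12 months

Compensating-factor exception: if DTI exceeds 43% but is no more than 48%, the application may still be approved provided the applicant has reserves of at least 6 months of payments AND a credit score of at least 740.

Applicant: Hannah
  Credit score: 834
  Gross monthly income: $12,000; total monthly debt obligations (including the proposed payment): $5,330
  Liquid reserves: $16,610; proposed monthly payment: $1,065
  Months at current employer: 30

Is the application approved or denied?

Approved

Credit score 834 ≥ 660 (meets base)
DTI = 5,330/12,000 = 44.4% > 43% — standard DTI limit exceeded.
Reserves: 16,610 ÷ 1,065 = 15.6 months (meets 4-month minimum)
Employment 30 ≥ 12 months
44.4% falls in the override range (43%–48%), so the compensating-factor test applies.
Reserves 15.6 ≥ 6 months; credit score 834 ≥ 740.
Both compensating conditions met → exception applies.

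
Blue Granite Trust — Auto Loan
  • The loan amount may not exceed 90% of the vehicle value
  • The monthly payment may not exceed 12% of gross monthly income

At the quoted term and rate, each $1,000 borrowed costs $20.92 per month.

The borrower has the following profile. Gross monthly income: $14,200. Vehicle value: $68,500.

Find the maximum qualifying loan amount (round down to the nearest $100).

Payment cap: 12% × $14,200 = $1,704/month.
At $20.92 per $1,000, that supports 1,704/20.92 × 1,000 ≈ $81,453 → $81,400.
LTV cap: 90% × $68,500 = $61,650 → $61,600.
Binding constraint: loan-to-value.

$61,600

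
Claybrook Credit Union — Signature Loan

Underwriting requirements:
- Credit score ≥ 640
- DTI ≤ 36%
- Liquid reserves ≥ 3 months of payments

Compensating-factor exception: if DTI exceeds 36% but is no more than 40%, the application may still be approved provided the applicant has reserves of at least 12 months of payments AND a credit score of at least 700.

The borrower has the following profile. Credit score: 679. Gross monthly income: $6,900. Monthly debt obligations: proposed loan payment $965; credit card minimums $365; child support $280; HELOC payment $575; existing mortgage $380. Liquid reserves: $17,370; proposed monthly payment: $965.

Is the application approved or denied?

Denied

Credit score 679 ≥ 640 (meets base)
Total debts = (965 + 365 + 280 + 575 + 380) = 2,565. DTI: 2,565 ÷ 6,900 = 37.2%, over the 36% base limit.
Liquid reserves cover 17,370/965 = 18.0 months — ≥ 3 required
DTI 37.2% is within the 36%–40% exception band; checking compensating factors.
Reserves 18.0 ≥ 12 months; credit score 679 < 700.
Compensating-factor requirement not fully met.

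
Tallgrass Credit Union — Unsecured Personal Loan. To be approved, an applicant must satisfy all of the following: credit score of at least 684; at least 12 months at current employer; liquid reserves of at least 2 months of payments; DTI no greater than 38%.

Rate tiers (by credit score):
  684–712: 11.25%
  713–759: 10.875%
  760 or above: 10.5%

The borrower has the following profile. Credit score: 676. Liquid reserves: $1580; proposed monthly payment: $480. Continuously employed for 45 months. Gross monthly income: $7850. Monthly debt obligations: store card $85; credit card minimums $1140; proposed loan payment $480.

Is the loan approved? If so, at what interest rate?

Credit score 676 < 684 (below minimum)
Employment 45 ≥ 12 months
Total monthly debts = (85 + 1,140 + 480) = 1,705. Debt-to-income = 1,705/7,850 = 21.7% — meets 38% limit
Liquid reserves cover 1,580/480 = 3.3 months — ≥ 2 required
Not all requirements met → denied.

Denied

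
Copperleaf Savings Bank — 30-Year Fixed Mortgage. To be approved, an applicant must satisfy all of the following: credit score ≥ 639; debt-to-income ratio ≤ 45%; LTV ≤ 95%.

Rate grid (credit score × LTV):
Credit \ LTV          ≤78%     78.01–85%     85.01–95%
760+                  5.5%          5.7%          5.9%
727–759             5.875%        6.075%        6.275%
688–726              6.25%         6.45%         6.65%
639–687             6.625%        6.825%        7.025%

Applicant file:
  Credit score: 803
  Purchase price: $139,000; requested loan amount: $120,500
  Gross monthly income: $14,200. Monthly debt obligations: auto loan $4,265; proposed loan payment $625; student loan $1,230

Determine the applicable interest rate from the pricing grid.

Credit score 803 ≥ 639; Total monthly debts = (4,265 + 625 + 1,230) = 6,120. DTI: 6,120 ÷ 14,200 = 43.1%, within the 45% cap
Loan-to-value = 120,500/139,000 = 86.7% — pass (95% max)
Score 803 is in the 760+ band; LTV 86.7% is in the 85.01–95% band → 5.9%.

5.9%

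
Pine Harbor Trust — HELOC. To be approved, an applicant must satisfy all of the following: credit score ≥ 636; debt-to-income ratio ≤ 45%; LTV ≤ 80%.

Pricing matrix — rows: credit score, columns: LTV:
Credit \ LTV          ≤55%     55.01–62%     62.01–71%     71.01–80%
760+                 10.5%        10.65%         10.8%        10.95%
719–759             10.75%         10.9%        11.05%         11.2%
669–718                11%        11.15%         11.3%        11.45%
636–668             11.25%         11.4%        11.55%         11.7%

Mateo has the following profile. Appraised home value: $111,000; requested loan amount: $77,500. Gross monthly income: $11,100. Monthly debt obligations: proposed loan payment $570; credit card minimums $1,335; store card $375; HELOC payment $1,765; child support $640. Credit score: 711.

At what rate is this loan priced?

11.3%

Credit score 711 ≥ 636; Total monthly debts = (570 + 1,335 + 375 + 1,765 + 640) = 4,685. DTI: 4,685 ÷ 11,100 = 42.2%, within the 45% cap
LTV: 77,500 ÷ 111,000 = 69.8%, within 80% cap
Credit 711 → row 669–718; LTV 69.8% → column 62.01–71%. Grid cell → 11.3%.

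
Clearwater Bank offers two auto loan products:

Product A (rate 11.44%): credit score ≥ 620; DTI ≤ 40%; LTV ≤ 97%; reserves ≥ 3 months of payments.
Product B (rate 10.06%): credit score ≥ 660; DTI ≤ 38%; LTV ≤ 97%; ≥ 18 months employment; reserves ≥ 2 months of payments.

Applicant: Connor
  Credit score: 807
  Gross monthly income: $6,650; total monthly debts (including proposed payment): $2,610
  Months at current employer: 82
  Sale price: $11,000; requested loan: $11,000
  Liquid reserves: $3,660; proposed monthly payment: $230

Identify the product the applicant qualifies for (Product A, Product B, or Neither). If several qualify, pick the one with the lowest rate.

DTI = 2,610/6,650 = 39.2%.
LTV = 11,000/11,000 = 100%.
Reserves = 3,660/230 = 15.9 months.
Product A: score 807 ≥ 620; DTI 39.2% ≤ 40%; LTV 100% > 97%; reserves 15.9 ≥ 3 mo → does not qualify.
Product B: score 807 ≥ 660; DTI 39.2% > 38%; LTV 100% > 97%; employment 82 ≥ 18 mo; reserves 15.9 ≥ 2 mo → does not qualify.

Neither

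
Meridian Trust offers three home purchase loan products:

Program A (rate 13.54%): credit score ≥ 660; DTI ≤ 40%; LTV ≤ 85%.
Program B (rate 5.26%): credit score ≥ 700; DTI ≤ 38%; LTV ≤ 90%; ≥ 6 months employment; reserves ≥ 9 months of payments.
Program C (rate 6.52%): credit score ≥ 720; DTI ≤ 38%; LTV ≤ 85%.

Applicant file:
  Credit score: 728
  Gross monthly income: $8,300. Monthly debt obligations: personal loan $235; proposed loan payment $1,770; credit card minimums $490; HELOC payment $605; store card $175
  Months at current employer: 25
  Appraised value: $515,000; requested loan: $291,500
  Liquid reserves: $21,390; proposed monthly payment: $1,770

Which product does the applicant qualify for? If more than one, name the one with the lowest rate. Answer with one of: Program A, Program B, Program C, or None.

Program A

Total debts = (235 + 1,770 + 490 + 605 + 175) = 3,275; DTI = 3,275/8,300 = 39.5%.
LTV = 291,500/515,000 = 56.6%.
Reserves = 21,390/1,770 = 12.1 months.
Program A: score 728 ≥ 660; DTI 39.5% ≤ 40%; LTV 56.6% ≤ 85% → qualifies.
Program B: score 728 ≥ 700; DTI 39.5% > 38%; LTV 56.6% ≤ 90%; employment 25 ≥ 6 mo; reserves 12.1 ≥ 9 mo → does not qualify.
Program C: score 728 ≥ 720; DTI 39.5% > 38%; LTV 56.6% ≤ 85% → does not qualify.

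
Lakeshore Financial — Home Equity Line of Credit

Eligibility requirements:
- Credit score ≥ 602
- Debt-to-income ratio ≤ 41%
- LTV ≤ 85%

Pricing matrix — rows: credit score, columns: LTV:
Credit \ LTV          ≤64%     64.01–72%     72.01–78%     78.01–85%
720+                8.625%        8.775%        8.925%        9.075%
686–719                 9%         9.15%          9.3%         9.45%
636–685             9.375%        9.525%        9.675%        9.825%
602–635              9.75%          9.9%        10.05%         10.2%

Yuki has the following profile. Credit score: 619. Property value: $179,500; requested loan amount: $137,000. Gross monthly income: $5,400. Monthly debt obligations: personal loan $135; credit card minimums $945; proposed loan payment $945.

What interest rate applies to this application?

Credit score 619 ≥ 602; Total monthly debts = (135 + 945 + 945) = 2,025. DTI = 2,025/5,400 = 37.5% ≤ 41%
Loan-to-value = 137,000/179,500 = 76.3% — pass (85% max)
Credit 619 → row 602–635; LTV 76.3% → column 72.01–78%. Grid cell → 10.05%.

10.05%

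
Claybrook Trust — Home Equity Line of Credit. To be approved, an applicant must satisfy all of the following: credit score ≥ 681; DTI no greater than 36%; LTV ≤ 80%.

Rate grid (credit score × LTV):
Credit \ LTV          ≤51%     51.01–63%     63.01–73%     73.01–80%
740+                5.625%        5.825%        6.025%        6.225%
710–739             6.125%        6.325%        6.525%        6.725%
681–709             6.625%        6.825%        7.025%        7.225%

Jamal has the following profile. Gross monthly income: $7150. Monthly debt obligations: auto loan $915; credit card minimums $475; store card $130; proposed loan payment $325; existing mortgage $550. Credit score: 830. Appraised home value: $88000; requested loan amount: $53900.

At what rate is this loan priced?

Credit score 830 ≥ 681; Total monthly debts = (915 + 475 + 130 + 325 + 550) = 2,395. Debt-to-income = 2,395/7,150 = 33.5% — meets 36% limit
LTV = 53,900/88,000 = 61.2% ≤ 80%
Credit 830 → row 740+; LTV 61.2% → column 51.01–63%. Grid cell → 5.825%.

5.825%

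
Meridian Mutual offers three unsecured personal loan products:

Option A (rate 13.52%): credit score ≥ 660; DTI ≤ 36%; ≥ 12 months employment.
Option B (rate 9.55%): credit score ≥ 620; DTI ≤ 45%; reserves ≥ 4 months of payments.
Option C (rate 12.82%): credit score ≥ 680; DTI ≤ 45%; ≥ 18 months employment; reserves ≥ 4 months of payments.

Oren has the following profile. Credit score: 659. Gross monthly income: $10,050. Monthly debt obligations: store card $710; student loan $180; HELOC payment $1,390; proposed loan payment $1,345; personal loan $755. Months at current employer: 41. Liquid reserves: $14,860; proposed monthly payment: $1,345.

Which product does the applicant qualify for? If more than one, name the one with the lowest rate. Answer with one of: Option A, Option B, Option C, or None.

Total debts = (710 + 180 + 1,390 + 1,345 + 755) = 4,380; DTI = 4,380/10,050 = 43.6%.
Reserves = 14,860/1,345 = 11.0 months.
Option A: score 659 < 660; DTI 43.6% > 36%; employment 41 ≥ 12 mo → does not qualify.
Option B: score 659 ≥ 620; DTI 43.6% ≤ 45%; reserves 11.0 ≥ 4 mo → qualifies.
Option C: score 659 < 680; DTI 43.6% ≤ 45%; employment 41 ≥ 18 mo; reserves 11.0 ≥ 4 mo → does not qualify.

Option B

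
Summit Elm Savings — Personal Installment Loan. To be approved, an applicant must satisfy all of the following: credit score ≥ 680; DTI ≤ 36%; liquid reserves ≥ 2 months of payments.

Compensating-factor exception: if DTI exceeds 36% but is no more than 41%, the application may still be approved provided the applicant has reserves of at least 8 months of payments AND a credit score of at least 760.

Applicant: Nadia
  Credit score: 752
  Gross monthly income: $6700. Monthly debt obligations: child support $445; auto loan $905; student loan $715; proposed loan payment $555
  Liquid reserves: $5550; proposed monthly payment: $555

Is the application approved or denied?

Credit score 752 ≥ 680 (meets base)
Total debts = (445 + 905 + 715 + 555) = 2,620. DTI: 2,620 ÷ 6,700 = 39.1%, over the 36% base limit.
Reserves = 5,550/555 = 10.0 months ≥ 2
DTI 39.1% is within the 36%–41% exception band; checking compensating factors.
Override check — reserves: 10.0 mo (ok); score: 752 (below 760).
Override conditions not both satisfied; exception does not apply.

Denied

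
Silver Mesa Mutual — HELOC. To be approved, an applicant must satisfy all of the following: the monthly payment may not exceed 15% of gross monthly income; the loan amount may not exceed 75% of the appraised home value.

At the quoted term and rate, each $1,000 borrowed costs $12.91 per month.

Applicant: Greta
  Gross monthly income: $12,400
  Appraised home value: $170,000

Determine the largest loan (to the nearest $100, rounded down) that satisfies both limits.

Payment cap: 15% × $12,400 = $1,860/month.
At $12.91 per $1,000, that supports 1,860/12.91 × 1,000 ≈ $144,074 → $144,000.
LTV cap: 75% × $170,000 = $127,500 → $127,500.
Binding constraint: loan-to-value.

$127,500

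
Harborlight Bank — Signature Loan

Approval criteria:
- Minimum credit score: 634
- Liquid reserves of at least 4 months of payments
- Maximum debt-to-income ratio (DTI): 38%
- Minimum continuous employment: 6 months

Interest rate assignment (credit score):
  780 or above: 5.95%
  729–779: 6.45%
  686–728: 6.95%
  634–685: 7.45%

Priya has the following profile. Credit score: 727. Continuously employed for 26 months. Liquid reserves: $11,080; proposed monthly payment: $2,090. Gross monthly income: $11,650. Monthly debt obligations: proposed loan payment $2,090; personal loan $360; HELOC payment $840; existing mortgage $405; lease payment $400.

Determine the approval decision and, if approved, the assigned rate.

Credit score 727 ≥ 634 (meets minimum)
Reserves = 11,080/2,090 = 5.3 months ≥ 4
Total monthly debts = (2,090 + 360 + 840 + 405 + 400) = 4,095. Debt-to-income = 4,095/11,650 = 35.2% — meets 38% limit
Employment 26 ≥ 6 months
All requirements met. Score 727 falls in the 686–728 tier → 6.95%.

Approved at 6.95%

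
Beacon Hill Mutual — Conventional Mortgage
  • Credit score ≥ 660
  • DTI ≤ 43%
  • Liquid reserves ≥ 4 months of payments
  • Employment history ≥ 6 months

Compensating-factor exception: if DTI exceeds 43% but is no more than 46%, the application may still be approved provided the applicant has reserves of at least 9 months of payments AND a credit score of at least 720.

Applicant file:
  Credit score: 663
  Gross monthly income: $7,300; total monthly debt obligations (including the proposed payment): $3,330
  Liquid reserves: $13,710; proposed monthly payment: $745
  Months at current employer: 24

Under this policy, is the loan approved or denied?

Credit score 663 ≥ 660 (meets base)
DTI: 3,330 ÷ 7,300 = 45.6%, over the 43% base limit.
Liquid reserves cover 13,710/745 = 18.4 months — ≥ 4 required
Employment 24 ≥ 6 months
DTI 45.6% is within the 43%–46% exception band; checking compensating factors.
Reserves 18.4 ≥ 9 months; credit score 663 < 720.
Compensating-factor requirement not fully met.

Denied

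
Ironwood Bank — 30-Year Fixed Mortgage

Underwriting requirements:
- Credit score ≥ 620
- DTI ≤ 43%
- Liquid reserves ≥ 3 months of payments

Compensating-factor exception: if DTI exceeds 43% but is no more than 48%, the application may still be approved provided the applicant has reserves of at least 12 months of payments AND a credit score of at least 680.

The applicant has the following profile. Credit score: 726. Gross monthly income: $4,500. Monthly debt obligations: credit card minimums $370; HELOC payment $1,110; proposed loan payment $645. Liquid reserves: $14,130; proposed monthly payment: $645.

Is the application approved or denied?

Approved

Credit score 726 ≥ 620 (meets base)
Total debts = (370 + 1,110 + 645) = 2,125. DTI: 2,125 ÷ 4,500 = 47.2%, over the 43% base limit.
Reserves = 14,130/645 = 21.9 months ≥ 3
47.2% falls in the override range (43%–48%), so the compensating-factor test applies.
Override check — reserves: 21.9 mo (ok); score: 726 (ok).
Both compensating conditions met → exception applies.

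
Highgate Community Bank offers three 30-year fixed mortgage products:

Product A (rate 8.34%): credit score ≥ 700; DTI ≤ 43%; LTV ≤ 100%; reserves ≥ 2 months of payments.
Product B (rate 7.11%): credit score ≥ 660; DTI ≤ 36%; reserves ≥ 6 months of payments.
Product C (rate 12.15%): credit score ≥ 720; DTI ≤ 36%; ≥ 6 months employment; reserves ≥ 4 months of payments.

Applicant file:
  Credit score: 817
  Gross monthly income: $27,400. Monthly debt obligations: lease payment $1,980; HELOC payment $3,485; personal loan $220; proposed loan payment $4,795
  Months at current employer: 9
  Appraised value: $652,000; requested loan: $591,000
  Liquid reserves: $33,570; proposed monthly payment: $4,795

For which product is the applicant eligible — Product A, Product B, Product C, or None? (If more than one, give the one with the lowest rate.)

Total debts = (1,980 + 3,485 + 220 + 4,795) = 10,480; DTI = 10,480/27,400 = 38.2%.
LTV = 591,000/652,000 = 90.6%.
Reserves = 33,570/4,795 = 7.0 months.
Product A: score 817 ≥ 700; DTI 38.2% ≤ 43%; LTV 90.6% ≤ 100%; reserves 7.0 ≥ 2 mo → qualifies.
Product B: score 817 ≥ 660; DTI 38.2% > 36%; reserves 7.0 ≥ 6 mo → does not qualify.
Product C: score 817 ≥ 720; DTI 38.2% > 36%; employment 9 ≥ 6 mo; reserves 7.0 ≥ 4 mo → does not qualify.

Product A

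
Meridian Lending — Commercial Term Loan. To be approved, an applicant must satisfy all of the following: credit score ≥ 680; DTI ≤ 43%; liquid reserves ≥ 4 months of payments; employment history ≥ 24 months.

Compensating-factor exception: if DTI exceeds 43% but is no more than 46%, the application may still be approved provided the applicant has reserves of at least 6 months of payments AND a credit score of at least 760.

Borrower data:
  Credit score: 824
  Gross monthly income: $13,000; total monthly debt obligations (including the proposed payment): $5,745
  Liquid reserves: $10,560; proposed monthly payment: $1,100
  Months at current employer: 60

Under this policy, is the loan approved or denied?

Approved

Credit score 824 ≥ 680 (meets base)
DTI: 5,745 ÷ 13,000 = 44.2%, over the 43% base limit.
Reserves: 10,560 ÷ 1,100 = 9.6 months (meets 4-month minimum)
Employment 60 ≥ 24 months
DTI 44.2% is within the 43%–46% exception band; checking compensating factors.
Override check — reserves: 9.6 mo (ok); score: 824 (ok).
Both override conditions satisfied; DTI exception granted.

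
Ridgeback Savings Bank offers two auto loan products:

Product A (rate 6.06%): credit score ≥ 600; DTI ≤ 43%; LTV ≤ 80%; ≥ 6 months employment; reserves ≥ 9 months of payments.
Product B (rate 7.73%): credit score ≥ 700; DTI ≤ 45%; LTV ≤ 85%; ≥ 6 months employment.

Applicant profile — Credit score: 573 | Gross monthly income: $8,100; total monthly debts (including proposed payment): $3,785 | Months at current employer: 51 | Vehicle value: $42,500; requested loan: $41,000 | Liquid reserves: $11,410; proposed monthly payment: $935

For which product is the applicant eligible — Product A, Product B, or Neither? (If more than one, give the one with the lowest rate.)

Neither

DTI = 3,785/8,100 = 46.7%.
LTV = 41,000/42,500 = 96.5%.
Reserves = 11,410/935 = 12.2 months.
Product A: score 573 < 600; DTI 46.7% > 43%; LTV 96.5% > 80%; employment 51 ≥ 6 mo; reserves 12.2 ≥ 9 mo → does not qualify.
Product B: score 573 < 700; DTI 46.7% > 45%; LTV 96.5% > 85%; employment 51 ≥ 6 mo → does not qualify.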